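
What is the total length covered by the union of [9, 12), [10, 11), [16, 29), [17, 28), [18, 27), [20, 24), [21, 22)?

16

Merged: [9, 12), [16, 29).
Lengths: 3 + 13 = 16.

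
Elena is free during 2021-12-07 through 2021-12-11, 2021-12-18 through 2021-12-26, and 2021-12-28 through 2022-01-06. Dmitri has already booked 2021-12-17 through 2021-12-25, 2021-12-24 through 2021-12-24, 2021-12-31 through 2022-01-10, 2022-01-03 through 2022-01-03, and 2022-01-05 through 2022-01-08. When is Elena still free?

Second set merges to 2021-12-17 through 2021-12-25, 2021-12-31 through 2022-01-10.
2021-12-07 through 2021-12-11 is untouched.
2021-12-18 through 2021-12-26 with B removed leaves 2021-12-26 through 2021-12-26.
2021-12-28 through 2022-01-06 with B removed leaves 2021-12-28 through 2021-12-30.

2021-12-07 through 2021-12-11, 2021-12-26 through 2021-12-26, 2021-12-28 through 2021-12-30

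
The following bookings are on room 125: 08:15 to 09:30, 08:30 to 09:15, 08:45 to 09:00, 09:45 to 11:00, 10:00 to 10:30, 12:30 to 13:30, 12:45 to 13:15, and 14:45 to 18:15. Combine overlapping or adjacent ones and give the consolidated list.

08:15–09:30, 09:45–11:00, 12:30–13:30, 14:45–18:15

08:30–09:15 overlaps/touches 08:15–09:30 → extend to 08:15–09:30.
08:45–09:00 overlaps/touches 08:15–09:30 → extend to 08:15–09:30.
09:45–11:00 is disjoint → start new block.
10:00–10:30 overlaps/touches 09:45–11:00 → extend to 09:45–11:00.
12:30–13:30 is disjoint → start new block.
12:45–13:15 overlaps/touches 12:30–13:30 → extend to 12:30–13:30.
14:45–18:15 is disjoint → start new block.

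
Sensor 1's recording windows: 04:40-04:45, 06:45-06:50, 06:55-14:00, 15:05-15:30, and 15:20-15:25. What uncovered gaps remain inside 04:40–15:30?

04:45–06:45, 06:50–06:55, 14:00–15:05

After merging, the occupied span is 04:40–04:45, 06:45–06:50, 06:55–14:00, 15:05–15:30.
Complement within 04:40–15:30: 04:45–06:45, 06:50–06:55, 14:00–15:05.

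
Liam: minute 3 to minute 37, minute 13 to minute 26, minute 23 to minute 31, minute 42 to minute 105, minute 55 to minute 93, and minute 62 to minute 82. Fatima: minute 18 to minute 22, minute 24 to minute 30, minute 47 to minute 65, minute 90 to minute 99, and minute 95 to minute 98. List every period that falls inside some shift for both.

minute 18 to minute 22, minute 24 to minute 30, minute 47 to minute 65, minute 90 to minute 99

Merge the first list: minute 3 to minute 37, minute 42 to minute 105.
Merge the second list: minute 18 to minute 22, minute 24 to minute 30, minute 47 to minute 65, minute 90 to minute 99.
minute 3 to minute 37 ∩ B → minute 18 to minute 22, minute 24 to minute 30.
minute 42 to minute 105 ∩ B → minute 47 to minute 65, minute 90 to minute 99.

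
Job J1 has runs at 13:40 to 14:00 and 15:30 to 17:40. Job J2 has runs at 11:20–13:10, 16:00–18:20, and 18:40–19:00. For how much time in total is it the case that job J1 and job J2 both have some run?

1 h 40 min

A ∩ B = 16:00–17:40.
Total: 1 h 40 min.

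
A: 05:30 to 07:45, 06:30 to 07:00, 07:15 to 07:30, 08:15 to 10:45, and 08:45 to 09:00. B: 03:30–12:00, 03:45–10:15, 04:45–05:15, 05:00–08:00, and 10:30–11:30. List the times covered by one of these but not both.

03:30-05:30, 07:45-08:15, 10:45-12:00

First set merges to 05:30-07:45, 08:15-10:45.
Second set merges to 03:30-12:00.
Only in the first: none.
Only in the second: 03:30-05:30, 07:45-08:15, 10:45-12:00.
Together these are the periods covered by exactly one.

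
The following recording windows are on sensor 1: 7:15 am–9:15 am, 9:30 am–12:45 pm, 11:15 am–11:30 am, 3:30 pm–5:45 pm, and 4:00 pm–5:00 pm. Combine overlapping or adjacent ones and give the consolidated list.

9:30 am-12:45 pm is disjoint → start new block.
11:15 am-11:30 am overlaps/touches 9:30 am-12:45 pm → extend to 9:30 am-12:45 pm.
3:30 pm-5:45 pm is disjoint → start new block.
4:00 pm-5:00 pm overlaps/touches 3:30 pm-5:45 pm → extend to 3:30 pm-5:45 pm.

7:15 am-9:15 am, 9:30 am-12:45 pm, 3:30 pm-5:45 pm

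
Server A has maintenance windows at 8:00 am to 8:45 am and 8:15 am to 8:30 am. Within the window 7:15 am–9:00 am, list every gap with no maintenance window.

7:15 am–8:00 am, 8:45 am–9:00 am

After merging, the occupied span is 8:00 am–8:45 am.
Gaps within 7:15 am–9:00 am: 7:15 am–8:00 am, 8:45 am–9:00 am.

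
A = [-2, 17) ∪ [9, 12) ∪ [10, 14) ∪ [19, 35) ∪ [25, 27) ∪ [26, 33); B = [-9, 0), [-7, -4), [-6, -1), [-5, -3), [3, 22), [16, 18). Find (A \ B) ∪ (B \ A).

[-9, -2) ∪ [0, 3) ∪ [17, 19) ∪ [22, 35)

A, merged: [-2, 17), [19, 35).
B, merged: [-9, 0), [3, 22).
A but not B: [0, 3), [22, 35).
B but not A: [-9, -2), [17, 19).
Combining gives A △ B.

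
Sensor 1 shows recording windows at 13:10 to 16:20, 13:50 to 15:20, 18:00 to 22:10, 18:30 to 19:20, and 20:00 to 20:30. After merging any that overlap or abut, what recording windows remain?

13:10–16:20, 18:00–22:10

13:50–15:20 overlaps/touches 13:10–16:20 → extend to 13:10–16:20.
18:00–22:10 is disjoint → start new block.
18:30–19:20 overlaps/touches 18:00–22:10 → extend to 18:00–22:10.
20:00–20:30 overlaps/touches 18:00–22:10 → extend to 18:00–22:10.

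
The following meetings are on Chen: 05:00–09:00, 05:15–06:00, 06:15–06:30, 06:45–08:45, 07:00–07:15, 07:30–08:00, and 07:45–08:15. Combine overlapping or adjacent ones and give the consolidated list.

05:00–09:00

05:15–06:00 overlaps/touches 05:00–09:00 → extend to 05:00–09:00.
06:15–06:30 overlaps/touches 05:00–09:00 → extend to 05:00–09:00.
06:45–08:45 overlaps/touches 05:00–09:00 → extend to 05:00–09:00.
07:00–07:15 overlaps/touches 05:00–09:00 → extend to 05:00–09:00.
07:30–08:00 overlaps/touches 05:00–09:00 → extend to 05:00–09:00.
07:45–08:15 overlaps/touches 05:00–09:00 → extend to 05:00–09:00.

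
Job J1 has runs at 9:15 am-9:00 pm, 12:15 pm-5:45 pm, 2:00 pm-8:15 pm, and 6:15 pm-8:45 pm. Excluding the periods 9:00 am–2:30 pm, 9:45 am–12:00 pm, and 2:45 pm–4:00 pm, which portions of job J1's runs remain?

2:30 pm-2:45 pm, 4:00 pm-9:00 pm

A, merged: 9:15 am-9:00 pm.
B, merged: 9:00 am-2:30 pm, 2:45 pm-4:00 pm.
9:15 am-9:00 pm minus B → 2:30 pm-2:45 pm, 4:00 pm-9:00 pm.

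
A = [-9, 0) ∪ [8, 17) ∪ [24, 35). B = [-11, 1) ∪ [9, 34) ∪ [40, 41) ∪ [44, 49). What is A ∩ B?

[-9, 0) meets the second set on [-9, 0).
[8, 17) meets the second set on [9, 17).
[24, 35) meets the second set on [24, 34).

[-9, 0) ∪ [9, 17) ∪ [24, 34)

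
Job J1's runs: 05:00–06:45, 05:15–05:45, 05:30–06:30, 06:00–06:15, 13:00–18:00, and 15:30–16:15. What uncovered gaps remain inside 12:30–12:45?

The merged coverage is 05:00–06:45, 13:00–18:00.
Uncovered inside 12:30–12:45: 12:30–12:45.

12:30–12:45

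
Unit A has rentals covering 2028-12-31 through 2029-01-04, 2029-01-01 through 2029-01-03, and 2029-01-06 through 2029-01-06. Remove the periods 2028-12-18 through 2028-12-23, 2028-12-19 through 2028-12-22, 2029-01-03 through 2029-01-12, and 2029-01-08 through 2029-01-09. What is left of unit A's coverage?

Merge the first list: 2028-12-31 through 2029-01-04, 2029-01-06 through 2029-01-06.
Merge the second list: 2028-12-18 through 2028-12-23, 2029-01-03 through 2029-01-12.
2028-12-31 through 2029-01-04 with B removed leaves 2028-12-31 through 2029-01-02.
2029-01-06 through 2029-01-06 lies entirely inside B → drops out.

2028-12-31 through 2029-01-02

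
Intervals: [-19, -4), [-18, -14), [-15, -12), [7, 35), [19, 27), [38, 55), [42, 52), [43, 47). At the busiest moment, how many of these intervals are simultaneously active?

3

At -15, 3 of the intervals are simultaneously active.
No point has more.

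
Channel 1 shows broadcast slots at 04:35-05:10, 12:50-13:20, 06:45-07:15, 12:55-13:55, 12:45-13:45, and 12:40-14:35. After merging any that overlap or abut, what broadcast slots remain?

04:35–05:10, 06:45–07:15, 12:40–14:35

Sort by start: 04:35–05:10, 06:45–07:15, 12:40–14:35, 12:45–13:45, 12:50–13:20, 12:55–13:55.
06:45–07:15 is disjoint → start new block.
12:40–14:35 is disjoint → start new block.
12:45–13:45 overlaps/touches 12:40–14:35 → extend to 12:40–14:35.
12:50–13:20 overlaps/touches 12:40–14:35 → extend to 12:40–14:35.
12:55–13:55 overlaps/touches 12:40–14:35 → extend to 12:40–14:35.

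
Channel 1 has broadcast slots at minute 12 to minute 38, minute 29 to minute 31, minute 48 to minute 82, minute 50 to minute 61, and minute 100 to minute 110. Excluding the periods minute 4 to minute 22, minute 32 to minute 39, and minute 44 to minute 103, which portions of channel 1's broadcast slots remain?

A, merged: minute 12 to minute 38, minute 48 to minute 82, minute 100 to minute 110.
minute 12 to minute 38 minus B → minute 22 to minute 32.
minute 48 to minute 82: fully covered by B → removed.
minute 100 to minute 110 minus B → minute 103 to minute 110.

minute 22 to minute 32, minute 103 to minute 110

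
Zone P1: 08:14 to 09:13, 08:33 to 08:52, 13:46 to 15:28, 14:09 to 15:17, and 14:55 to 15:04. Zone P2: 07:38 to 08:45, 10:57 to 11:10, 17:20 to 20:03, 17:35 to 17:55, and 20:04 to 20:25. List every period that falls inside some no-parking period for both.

08:14–08:45

First set merges to 08:14–09:13, 13:46–15:28.
Second set merges to 07:38–08:45, 10:57–11:10, 17:20–20:03, 20:04–20:25.
08:14–09:13 meets the second set on 08:14–08:45.
13:46–15:28: no overlap with the second set.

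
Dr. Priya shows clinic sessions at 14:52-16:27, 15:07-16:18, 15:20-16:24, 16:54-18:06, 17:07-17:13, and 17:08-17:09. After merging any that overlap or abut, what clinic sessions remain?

15:07–16:18 overlaps/touches 14:52–16:27 → extend to 14:52–16:27.
15:20–16:24 overlaps/touches 14:52–16:27 → extend to 14:52–16:27.
16:54–18:06 is disjoint → start new block.
17:07–17:13 overlaps/touches 16:54–18:06 → extend to 16:54–18:06.
17:08–17:09 overlaps/touches 16:54–18:06 → extend to 16:54–18:06.

14:52–16:27, 16:54–18:06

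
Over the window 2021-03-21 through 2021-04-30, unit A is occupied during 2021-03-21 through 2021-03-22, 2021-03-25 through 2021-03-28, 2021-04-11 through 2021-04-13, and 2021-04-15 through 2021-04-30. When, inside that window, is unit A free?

2021-03-23 through 2021-03-24, 2021-03-29 through 2021-04-10, 2021-04-14 through 2021-04-14

The merged coverage is 2021-03-21 through 2021-03-22, 2021-03-25 through 2021-03-28, 2021-04-11 through 2021-04-13, 2021-04-15 through 2021-04-30.
Gaps within 2021-03-21 through 2021-04-30: 2021-03-23 through 2021-03-24, 2021-03-29 through 2021-04-10, 2021-04-14 through 2021-04-14.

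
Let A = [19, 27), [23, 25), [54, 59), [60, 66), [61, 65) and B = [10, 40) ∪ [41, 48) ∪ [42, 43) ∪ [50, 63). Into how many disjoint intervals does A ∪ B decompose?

A, merged: [19, 27), [54, 59), [60, 66).
B, merged: [10, 40), [41, 48), [50, 63).
A ∪ B = [10, 40), [41, 48), [50, 66).
That is 3 disjoint pieces.

3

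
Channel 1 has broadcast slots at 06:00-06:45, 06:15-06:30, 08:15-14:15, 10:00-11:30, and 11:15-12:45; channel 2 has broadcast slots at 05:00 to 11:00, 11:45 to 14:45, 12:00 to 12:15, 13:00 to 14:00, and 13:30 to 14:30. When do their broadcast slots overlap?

Merge the first list: 06:00–06:45, 08:15–14:15.
Merge the second list: 05:00–11:00, 11:45–14:45.
06:00–06:45 overlaps B on 06:00–06:45.
08:15–14:15 overlaps B on 08:15–11:00, 11:45–14:15.

06:00–06:45, 08:15–11:00, 11:45–14:15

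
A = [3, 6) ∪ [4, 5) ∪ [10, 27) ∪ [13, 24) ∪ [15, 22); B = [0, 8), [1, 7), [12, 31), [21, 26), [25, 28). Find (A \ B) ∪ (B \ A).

Merge the first list: [3, 6), [10, 27).
Merge the second list: [0, 8), [12, 31).
A \ B = [10, 12).
B \ A = [0, 3), [6, 8), [27, 31).
Union of the two gives the symmetric difference.

[0, 3) ∪ [6, 8) ∪ [10, 12) ∪ [27, 31)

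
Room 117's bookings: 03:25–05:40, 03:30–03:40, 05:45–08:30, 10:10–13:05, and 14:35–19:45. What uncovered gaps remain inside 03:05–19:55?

03:05–03:25, 05:40–05:45, 08:30–10:10, 13:05–14:35, 19:45–19:55

The merged coverage is 03:25–05:40, 05:45–08:30, 10:10–13:05, 14:35–19:45.
Gaps within 03:05–19:55: 03:05–03:25, 05:40–05:45, 08:30–10:10, 13:05–14:35, 19:45–19:55.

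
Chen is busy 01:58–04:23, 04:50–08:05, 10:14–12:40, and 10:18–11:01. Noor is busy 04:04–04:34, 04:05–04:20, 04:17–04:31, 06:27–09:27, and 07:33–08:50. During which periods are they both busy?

04:04-04:23, 06:27-08:05

A, merged: 01:58-04:23, 04:50-08:05, 10:14-12:40.
B, merged: 04:04-04:34, 06:27-09:27.
01:58-04:23 meets the second set on 04:04-04:23.
04:50-08:05 meets the second set on 06:27-08:05.
10:14-12:40: no overlap with the second set.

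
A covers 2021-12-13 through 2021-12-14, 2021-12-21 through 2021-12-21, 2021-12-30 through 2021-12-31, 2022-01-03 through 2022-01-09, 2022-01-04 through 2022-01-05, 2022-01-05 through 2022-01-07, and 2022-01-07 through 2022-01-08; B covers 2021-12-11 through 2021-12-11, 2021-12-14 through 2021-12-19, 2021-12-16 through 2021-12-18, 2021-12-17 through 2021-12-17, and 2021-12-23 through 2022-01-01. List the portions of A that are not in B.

A, merged: 2021-12-13 through 2021-12-14, 2021-12-21 through 2021-12-21, 2021-12-30 through 2021-12-31, 2022-01-03 through 2022-01-09.
B, merged: 2021-12-11 through 2021-12-11, 2021-12-14 through 2021-12-19, 2021-12-23 through 2022-01-01.
2021-12-13 through 2021-12-14 minus B → 2021-12-13 through 2021-12-13.
2021-12-21 through 2021-12-21: no B overlap → unchanged.
2021-12-30 through 2021-12-31: fully covered by B → removed.
2022-01-03 through 2022-01-09: no B overlap → unchanged.

2021-12-13 through 2021-12-13, 2021-12-21 through 2021-12-21, 2022-01-03 through 2022-01-09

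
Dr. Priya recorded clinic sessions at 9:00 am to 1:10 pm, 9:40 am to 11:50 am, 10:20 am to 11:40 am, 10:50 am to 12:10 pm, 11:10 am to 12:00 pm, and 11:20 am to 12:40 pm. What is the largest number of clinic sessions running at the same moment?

6

Sweep endpoints in order; track running count of active intervals.
Peak of 6 reached at 11:20 am.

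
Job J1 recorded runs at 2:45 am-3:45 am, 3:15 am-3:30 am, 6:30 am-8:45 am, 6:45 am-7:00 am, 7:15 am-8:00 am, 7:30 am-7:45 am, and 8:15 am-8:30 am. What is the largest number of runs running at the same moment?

Walk the sorted start/end points keeping a running depth.
The depth first hits 3 at 7:30 am.

3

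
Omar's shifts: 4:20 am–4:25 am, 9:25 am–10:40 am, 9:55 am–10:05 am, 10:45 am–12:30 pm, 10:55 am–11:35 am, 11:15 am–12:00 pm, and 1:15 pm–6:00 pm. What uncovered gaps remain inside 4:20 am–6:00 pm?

Covered (merged): 4:20 am–4:25 am, 9:25 am–10:40 am, 10:45 am–12:30 pm, 1:15 pm–6:00 pm.
Gaps within 4:20 am–6:00 pm: 4:25 am–9:25 am, 10:40 am–10:45 am, 12:30 pm–1:15 pm.

4:25 am–9:25 am, 10:40 am–10:45 am, 12:30 pm–1:15 pm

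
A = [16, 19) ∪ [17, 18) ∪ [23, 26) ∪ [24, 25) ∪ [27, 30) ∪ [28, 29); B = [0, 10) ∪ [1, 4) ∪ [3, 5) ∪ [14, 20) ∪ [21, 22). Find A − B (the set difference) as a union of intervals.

Merge the first list: [16, 19), [23, 26), [27, 30).
Merge the second list: [0, 10), [14, 20), [21, 22).
[16, 19): entirely removed.
[23, 26): nothing removed.
[27, 30): nothing removed.

[23, 26) ∪ [27, 30)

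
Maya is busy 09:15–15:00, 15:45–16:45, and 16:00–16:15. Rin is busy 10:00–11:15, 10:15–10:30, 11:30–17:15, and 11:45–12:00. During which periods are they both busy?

10:00–11:15, 11:30–15:00, 15:45–16:45

Merge the first list: 09:15–15:00, 15:45–16:45.
Merge the second list: 10:00–11:15, 11:30–17:15.
09:15–15:00 meets the second set on 10:00–11:15, 11:30–15:00.
15:45–16:45 meets the second set on 15:45–16:45.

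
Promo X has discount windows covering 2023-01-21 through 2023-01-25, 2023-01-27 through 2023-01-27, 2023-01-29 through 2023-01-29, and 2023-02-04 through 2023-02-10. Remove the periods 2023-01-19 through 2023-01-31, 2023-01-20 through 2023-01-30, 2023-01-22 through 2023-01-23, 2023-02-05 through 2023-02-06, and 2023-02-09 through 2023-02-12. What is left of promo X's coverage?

2023-02-04 through 2023-02-04, 2023-02-07 through 2023-02-08

Merge the second list: 2023-01-19 through 2023-01-31, 2023-02-05 through 2023-02-06, 2023-02-09 through 2023-02-12.
2023-01-21 through 2023-01-25: fully covered by B → removed.
2023-01-27 through 2023-01-27: fully covered by B → removed.
2023-01-29 through 2023-01-29: fully covered by B → removed.
2023-02-04 through 2023-02-10 minus B → 2023-02-04 through 2023-02-04, 2023-02-07 through 2023-02-08.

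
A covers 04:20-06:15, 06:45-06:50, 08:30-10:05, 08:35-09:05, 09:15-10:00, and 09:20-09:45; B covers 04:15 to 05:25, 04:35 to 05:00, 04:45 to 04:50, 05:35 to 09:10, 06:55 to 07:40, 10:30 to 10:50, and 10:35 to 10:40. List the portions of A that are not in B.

Merge the first list: 04:20–06:15, 06:45–06:50, 08:30–10:05.
Merge the second list: 04:15–05:25, 05:35–09:10, 10:30–10:50.
04:20–06:15 \ B = 05:25–05:35.
06:45–06:50: entirely removed.
08:30–10:05 \ B = 09:10–10:05.

05:25–05:35, 09:10–10:05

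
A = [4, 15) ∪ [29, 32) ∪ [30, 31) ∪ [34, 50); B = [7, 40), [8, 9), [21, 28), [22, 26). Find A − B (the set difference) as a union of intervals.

[4, 7) ∪ [40, 50)

A, merged: [4, 15), [29, 32), [34, 50).
B, merged: [7, 40).
[4, 15) \ B = [4, 7).
[29, 32): entirely removed.
[34, 50) \ B = [40, 50).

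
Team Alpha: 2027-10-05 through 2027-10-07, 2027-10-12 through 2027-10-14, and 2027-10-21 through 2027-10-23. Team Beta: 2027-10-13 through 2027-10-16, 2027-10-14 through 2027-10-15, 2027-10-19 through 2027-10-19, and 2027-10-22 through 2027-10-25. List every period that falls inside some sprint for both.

B, merged: 2027-10-13 through 2027-10-16, 2027-10-19 through 2027-10-19, 2027-10-22 through 2027-10-25.
2027-10-05 through 2027-10-07 meets no B interval.
2027-10-12 through 2027-10-14 ∩ B → 2027-10-13 through 2027-10-14.
2027-10-21 through 2027-10-23 ∩ B → 2027-10-22 through 2027-10-23.

2027-10-13 through 2027-10-14, 2027-10-22 through 2027-10-23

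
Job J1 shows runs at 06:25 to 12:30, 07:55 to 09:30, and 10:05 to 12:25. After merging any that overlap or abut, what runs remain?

06:25-12:30

07:55-09:30 overlaps/touches 06:25-12:30 → extend to 06:25-12:30.
10:05-12:25 overlaps/touches 06:25-12:30 → extend to 06:25-12:30.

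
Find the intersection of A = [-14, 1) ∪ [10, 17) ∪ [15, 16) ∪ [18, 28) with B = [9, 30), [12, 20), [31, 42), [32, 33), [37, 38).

[10, 17) ∪ [18, 28)

Merge the first list: [-14, 1), [10, 17), [18, 28).
Merge the second list: [9, 30), [31, 42).
[-14, 1) meets no B interval.
[10, 17) ∩ B → [10, 17).
[18, 28) ∩ B → [18, 28).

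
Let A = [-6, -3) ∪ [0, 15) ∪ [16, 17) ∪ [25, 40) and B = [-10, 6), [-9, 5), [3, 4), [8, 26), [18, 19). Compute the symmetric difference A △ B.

[-10, -6) ∪ [-3, 0) ∪ [6, 8) ∪ [15, 16) ∪ [17, 25) ∪ [26, 40)

Merge the second list: [-10, 6), [8, 26).
A \ B = [6, 8), [26, 40).
B \ A = [-10, -6), [-3, 0), [15, 16), [17, 25).
Union of the two gives the symmetric difference.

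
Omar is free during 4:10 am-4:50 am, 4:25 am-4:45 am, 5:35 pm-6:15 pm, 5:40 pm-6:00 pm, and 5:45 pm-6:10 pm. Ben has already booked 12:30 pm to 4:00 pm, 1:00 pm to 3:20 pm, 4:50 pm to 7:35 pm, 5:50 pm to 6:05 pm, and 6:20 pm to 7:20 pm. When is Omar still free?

4:10 am–4:50 am

A, merged: 4:10 am–4:50 am, 5:35 pm–6:15 pm.
B, merged: 12:30 pm–4:00 pm, 4:50 pm–7:35 pm.
4:10 am–4:50 am is untouched.
5:35 pm–6:15 pm lies entirely inside B → drops out.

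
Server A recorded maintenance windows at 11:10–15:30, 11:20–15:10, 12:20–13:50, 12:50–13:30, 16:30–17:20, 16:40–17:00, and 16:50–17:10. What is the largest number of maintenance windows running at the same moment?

4

At 12:50, 4 of the intervals are simultaneously active.
No point has more.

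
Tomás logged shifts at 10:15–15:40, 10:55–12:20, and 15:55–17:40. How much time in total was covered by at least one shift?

7 h 10 min

Merged: 10:15–15:40, 15:55–17:40.
Lengths: 5 h 25 min + 1 h 45 min = 7 h 10 min.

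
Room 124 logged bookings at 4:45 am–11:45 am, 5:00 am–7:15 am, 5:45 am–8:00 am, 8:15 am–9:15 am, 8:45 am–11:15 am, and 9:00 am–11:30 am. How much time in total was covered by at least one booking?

Merged: 4:45 am–11:45 am.
Length: 7 h.

7 h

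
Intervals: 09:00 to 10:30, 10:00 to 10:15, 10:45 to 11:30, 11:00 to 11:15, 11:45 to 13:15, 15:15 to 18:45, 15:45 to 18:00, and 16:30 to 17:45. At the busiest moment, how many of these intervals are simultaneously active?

3

At 16:30, 3 of the intervals are simultaneously active.
No point has more.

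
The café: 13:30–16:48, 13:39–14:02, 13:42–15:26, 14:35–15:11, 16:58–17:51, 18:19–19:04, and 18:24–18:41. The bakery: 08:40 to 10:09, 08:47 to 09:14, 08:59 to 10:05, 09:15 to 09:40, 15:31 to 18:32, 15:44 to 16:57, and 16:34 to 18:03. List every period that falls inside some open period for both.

15:31-16:48, 16:58-17:51, 18:19-18:32

A, merged: 13:30-16:48, 16:58-17:51, 18:19-19:04.
B, merged: 08:40-10:09, 15:31-18:32.
13:30-16:48 overlaps B on 15:31-16:48.
16:58-17:51 overlaps B on 16:58-17:51.
18:19-19:04 overlaps B on 18:19-18:32.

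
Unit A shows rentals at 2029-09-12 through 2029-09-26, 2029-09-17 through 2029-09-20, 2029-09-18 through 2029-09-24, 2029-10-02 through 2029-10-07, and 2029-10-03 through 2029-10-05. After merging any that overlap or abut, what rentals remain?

2029-09-12 through 2029-09-26, 2029-10-02 through 2029-10-07

2029-09-17 through 2029-09-20 overlaps/touches 2029-09-12 through 2029-09-26 → extend to 2029-09-12 through 2029-09-26.
2029-09-18 through 2029-09-24 overlaps/touches 2029-09-12 through 2029-09-26 → extend to 2029-09-12 through 2029-09-26.
2029-10-02 through 2029-10-07 is disjoint → start new block.
2029-10-03 through 2029-10-05 overlaps/touches 2029-10-02 through 2029-10-07 → extend to 2029-10-02 through 2029-10-07.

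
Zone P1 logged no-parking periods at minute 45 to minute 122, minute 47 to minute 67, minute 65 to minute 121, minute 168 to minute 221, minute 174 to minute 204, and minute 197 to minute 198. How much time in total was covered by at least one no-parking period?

Merged: minute 45 to minute 122, minute 168 to minute 221.
Lengths: 77 minutes + 53 minutes = 130 minutes.

130 minutes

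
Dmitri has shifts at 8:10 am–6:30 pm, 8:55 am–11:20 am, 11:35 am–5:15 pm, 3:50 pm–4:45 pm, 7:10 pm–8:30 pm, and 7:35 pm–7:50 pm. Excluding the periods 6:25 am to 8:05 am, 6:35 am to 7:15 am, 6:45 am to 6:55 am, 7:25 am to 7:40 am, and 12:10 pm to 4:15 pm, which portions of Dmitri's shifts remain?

First set merges to 8:10 am–6:30 pm, 7:10 pm–8:30 pm.
Second set merges to 6:25 am–8:05 am, 12:10 pm–4:15 pm.
8:10 am–6:30 pm with B removed leaves 8:10 am–12:10 pm, 4:15 pm–6:30 pm.
7:10 pm–8:30 pm is untouched.

8:10 am–12:10 pm, 4:15 pm–6:30 pm, 7:10 pm–8:30 pm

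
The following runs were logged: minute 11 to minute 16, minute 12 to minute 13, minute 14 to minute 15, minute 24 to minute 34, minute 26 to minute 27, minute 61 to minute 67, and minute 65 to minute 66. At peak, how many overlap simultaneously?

2

At minute 12, 2 of the intervals are simultaneously active.
No point has more.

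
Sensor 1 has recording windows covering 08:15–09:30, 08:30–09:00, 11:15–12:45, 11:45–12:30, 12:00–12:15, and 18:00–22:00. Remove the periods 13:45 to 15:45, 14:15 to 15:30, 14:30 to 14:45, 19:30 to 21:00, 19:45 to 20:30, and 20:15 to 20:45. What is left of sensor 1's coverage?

Merge the first list: 08:15-09:30, 11:15-12:45, 18:00-22:00.
Merge the second list: 13:45-15:45, 19:30-21:00.
08:15-09:30: nothing removed.
11:15-12:45: nothing removed.
18:00-22:00 \ B = 18:00-19:30, 21:00-22:00.

08:15-09:30, 11:15-12:45, 18:00-19:30, 21:00-22:00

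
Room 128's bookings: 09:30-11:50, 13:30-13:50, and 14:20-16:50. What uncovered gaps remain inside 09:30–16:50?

11:50–13:30, 13:50–14:20

After merging, the occupied span is 09:30–11:50, 13:30–13:50, 14:20–16:50.
Gaps within 09:30–16:50: 11:50–13:30, 13:50–14:20.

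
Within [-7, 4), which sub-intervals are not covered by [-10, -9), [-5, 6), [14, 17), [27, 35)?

The merged coverage is [-10, -9), [-5, 6), [14, 17), [27, 35).
Gaps within [-7, 4): [-7, -5).

[-7, -5)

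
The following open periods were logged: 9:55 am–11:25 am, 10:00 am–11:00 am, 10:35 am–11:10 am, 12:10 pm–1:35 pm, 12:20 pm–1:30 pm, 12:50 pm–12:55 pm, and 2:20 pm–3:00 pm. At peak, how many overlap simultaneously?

Walk the sorted start/end points keeping a running depth.
The depth first hits 3 at 10:35 am.

3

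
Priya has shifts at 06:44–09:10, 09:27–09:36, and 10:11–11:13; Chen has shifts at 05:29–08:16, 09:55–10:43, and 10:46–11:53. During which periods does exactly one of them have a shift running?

05:29-06:44, 08:16-09:10, 09:27-09:36, 09:55-10:11, 10:43-10:46, 11:13-11:53

A but not B: 08:16-09:10, 09:27-09:36, 10:43-10:46.
B but not A: 05:29-06:44, 09:55-10:11, 11:13-11:53.
Combining gives A △ B.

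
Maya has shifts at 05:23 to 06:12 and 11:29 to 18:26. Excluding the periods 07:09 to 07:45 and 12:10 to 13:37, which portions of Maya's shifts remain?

05:23-06:12, 11:29-12:10, 13:37-18:26

05:23-06:12: no B overlap → unchanged.
11:29-18:26 minus B → 11:29-12:10, 13:37-18:26.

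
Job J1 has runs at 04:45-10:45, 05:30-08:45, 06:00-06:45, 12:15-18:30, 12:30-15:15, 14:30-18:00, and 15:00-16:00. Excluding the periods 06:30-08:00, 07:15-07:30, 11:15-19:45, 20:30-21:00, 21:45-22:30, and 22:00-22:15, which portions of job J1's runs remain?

First set merges to 04:45–10:45, 12:15–18:30.
Second set merges to 06:30–08:00, 11:15–19:45, 20:30–21:00, 21:45–22:30.
04:45–10:45 with B removed leaves 04:45–06:30, 08:00–10:45.
12:15–18:30 lies entirely inside B → drops out.

04:45–06:30, 08:00–10:45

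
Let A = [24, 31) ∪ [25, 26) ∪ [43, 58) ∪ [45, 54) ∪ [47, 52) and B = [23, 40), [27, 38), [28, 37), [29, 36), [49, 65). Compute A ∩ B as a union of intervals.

A, merged: [24, 31), [43, 58).
B, merged: [23, 40), [49, 65).
[24, 31) ∩ B → [24, 31).
[43, 58) ∩ B → [49, 58).

[24, 31) ∪ [49, 58)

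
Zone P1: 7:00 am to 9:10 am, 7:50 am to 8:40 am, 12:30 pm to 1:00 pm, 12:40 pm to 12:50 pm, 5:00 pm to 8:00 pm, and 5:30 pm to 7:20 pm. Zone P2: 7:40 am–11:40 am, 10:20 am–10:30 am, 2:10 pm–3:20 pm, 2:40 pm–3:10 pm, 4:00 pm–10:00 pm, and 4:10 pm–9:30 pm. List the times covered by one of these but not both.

7:00 am–7:40 am, 9:10 am–11:40 am, 12:30 pm–1:00 pm, 2:10 pm–3:20 pm, 4:00 pm–5:00 pm, 8:00 pm–10:00 pm

Merge the first list: 7:00 am–9:10 am, 12:30 pm–1:00 pm, 5:00 pm–8:00 pm.
Merge the second list: 7:40 am–11:40 am, 2:10 pm–3:20 pm, 4:00 pm–10:00 pm.
Only in the first: 7:00 am–7:40 am, 12:30 pm–1:00 pm.
Only in the second: 9:10 am–11:40 am, 2:10 pm–3:20 pm, 4:00 pm–5:00 pm, 8:00 pm–10:00 pm.
Together these are the periods covered by exactly one.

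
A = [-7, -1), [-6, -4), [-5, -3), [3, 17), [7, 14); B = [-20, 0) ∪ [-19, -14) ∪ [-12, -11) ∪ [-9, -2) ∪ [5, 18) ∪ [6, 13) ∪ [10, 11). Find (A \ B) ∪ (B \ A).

[-20, -7) ∪ [-1, 0) ∪ [3, 5) ∪ [17, 18)

A, merged: [-7, -1), [3, 17).
B, merged: [-20, 0), [5, 18).
Only in the first: [3, 5).
Only in the second: [-20, -7), [-1, 0), [17, 18).
Together these are the periods covered by exactly one.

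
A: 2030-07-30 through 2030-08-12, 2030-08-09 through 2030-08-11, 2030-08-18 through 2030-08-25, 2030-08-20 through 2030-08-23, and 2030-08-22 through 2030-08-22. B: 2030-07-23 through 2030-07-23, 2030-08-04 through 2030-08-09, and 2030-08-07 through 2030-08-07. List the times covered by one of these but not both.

2030-07-23 through 2030-07-23, 2030-07-30 through 2030-08-03, 2030-08-10 through 2030-08-12, 2030-08-18 through 2030-08-25

First set merges to 2030-07-30 through 2030-08-12, 2030-08-18 through 2030-08-25.
Second set merges to 2030-07-23 through 2030-07-23, 2030-08-04 through 2030-08-09.
A \ B = 2030-07-30 through 2030-08-03, 2030-08-10 through 2030-08-12, 2030-08-18 through 2030-08-25.
B \ A = 2030-07-23 through 2030-07-23.
Union of the two gives the symmetric difference.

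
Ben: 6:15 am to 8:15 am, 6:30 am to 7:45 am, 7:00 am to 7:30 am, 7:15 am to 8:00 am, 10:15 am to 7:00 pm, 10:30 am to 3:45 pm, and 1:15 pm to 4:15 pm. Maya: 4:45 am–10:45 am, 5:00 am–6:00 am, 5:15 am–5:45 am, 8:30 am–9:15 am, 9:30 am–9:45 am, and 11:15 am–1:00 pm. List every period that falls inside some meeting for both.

A, merged: 6:15 am-8:15 am, 10:15 am-7:00 pm.
B, merged: 4:45 am-10:45 am, 11:15 am-1:00 pm.
6:15 am-8:15 am meets the second set on 6:15 am-8:15 am.
10:15 am-7:00 pm meets the second set on 10:15 am-10:45 am, 11:15 am-1:00 pm.

6:15 am-8:15 am, 10:15 am-10:45 am, 11:15 am-1:00 pm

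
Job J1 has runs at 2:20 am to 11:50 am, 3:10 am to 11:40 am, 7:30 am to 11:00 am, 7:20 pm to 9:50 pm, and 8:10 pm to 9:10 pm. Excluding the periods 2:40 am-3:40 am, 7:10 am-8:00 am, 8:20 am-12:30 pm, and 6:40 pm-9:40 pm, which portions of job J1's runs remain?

2:20 am-2:40 am, 3:40 am-7:10 am, 8:00 am-8:20 am, 9:40 pm-9:50 pm

Merge the first list: 2:20 am-11:50 am, 7:20 pm-9:50 pm.
2:20 am-11:50 am with B removed leaves 2:20 am-2:40 am, 3:40 am-7:10 am, 8:00 am-8:20 am.
7:20 pm-9:50 pm with B removed leaves 9:40 pm-9:50 pm.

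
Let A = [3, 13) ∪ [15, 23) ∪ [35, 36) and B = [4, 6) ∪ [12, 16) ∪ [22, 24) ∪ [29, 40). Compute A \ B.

[3, 4) ∪ [6, 12) ∪ [16, 22)

[3, 13) minus B → [3, 4), [6, 12).
[15, 23) minus B → [16, 22).
[35, 36): fully covered by B → removed.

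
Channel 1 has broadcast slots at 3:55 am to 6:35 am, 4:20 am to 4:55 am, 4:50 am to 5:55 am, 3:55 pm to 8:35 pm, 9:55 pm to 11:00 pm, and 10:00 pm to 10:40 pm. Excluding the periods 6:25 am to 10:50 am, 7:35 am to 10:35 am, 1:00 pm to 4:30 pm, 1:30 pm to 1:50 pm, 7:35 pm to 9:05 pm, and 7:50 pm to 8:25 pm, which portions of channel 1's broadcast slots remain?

A, merged: 3:55 am-6:35 am, 3:55 pm-8:35 pm, 9:55 pm-11:00 pm.
B, merged: 6:25 am-10:50 am, 1:00 pm-4:30 pm, 7:35 pm-9:05 pm.
3:55 am-6:35 am \ B = 3:55 am-6:25 am.
3:55 pm-8:35 pm \ B = 4:30 pm-7:35 pm.
9:55 pm-11:00 pm: nothing removed.

3:55 am-6:25 am, 4:30 pm-7:35 pm, 9:55 pm-11:00 pm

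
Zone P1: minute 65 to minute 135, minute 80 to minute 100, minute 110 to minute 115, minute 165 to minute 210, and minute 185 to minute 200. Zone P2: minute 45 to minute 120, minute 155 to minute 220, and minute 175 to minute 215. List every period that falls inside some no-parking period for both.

First set merges to minute 65 to minute 135, minute 165 to minute 210.
Second set merges to minute 45 to minute 120, minute 155 to minute 220.
minute 65 to minute 135 overlaps B on minute 65 to minute 120.
minute 165 to minute 210 overlaps B on minute 165 to minute 210.

minute 65 to minute 120, minute 165 to minute 210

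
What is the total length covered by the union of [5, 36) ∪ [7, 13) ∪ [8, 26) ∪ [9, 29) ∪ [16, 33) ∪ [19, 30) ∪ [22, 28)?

Merged: [5, 36).
Length: 31.

31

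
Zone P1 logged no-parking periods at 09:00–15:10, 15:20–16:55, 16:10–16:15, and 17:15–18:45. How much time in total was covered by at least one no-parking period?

Merged: 09:00-15:10, 15:20-16:55, 17:15-18:45.
Lengths: 6 h 10 min + 1 h 35 min + 1 h 30 min = 9 h 15 min.

9 h 15 min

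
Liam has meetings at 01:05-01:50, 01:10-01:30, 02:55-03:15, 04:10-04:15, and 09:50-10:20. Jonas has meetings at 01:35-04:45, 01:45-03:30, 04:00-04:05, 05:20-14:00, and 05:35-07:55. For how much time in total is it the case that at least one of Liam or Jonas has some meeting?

12 h 20 min

A, merged: 01:05–01:50, 02:55–03:15, 04:10–04:15, 09:50–10:20.
B, merged: 01:35–04:45, 05:20–14:00.
A ∪ B = 01:05–04:45, 05:20–14:00.
Total: 3 h 40 min + 8 h 40 min = 12 h 20 min.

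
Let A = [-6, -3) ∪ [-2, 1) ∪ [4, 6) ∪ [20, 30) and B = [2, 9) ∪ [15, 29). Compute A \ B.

[-6, -3) is untouched.
[-2, 1) is untouched.
[4, 6) lies entirely inside B → drops out.
[20, 30) with B removed leaves [29, 30).

[-6, -3) ∪ [-2, 1) ∪ [29, 30)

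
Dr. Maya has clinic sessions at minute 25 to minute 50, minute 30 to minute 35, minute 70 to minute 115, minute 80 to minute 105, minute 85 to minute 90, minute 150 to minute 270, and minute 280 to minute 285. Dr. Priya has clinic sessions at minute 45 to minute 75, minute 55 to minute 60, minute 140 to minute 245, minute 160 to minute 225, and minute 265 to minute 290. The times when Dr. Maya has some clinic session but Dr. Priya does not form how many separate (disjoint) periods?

First set merges to minute 25 to minute 50, minute 70 to minute 115, minute 150 to minute 270, minute 280 to minute 285.
Second set merges to minute 45 to minute 75, minute 140 to minute 245, minute 265 to minute 290.
A \ B = minute 25 to minute 45, minute 75 to minute 115, minute 245 to minute 265.
That is 3 disjoint pieces.

3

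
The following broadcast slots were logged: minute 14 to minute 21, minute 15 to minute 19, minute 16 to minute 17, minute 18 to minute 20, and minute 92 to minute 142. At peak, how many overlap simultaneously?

At minute 16, 3 of the intervals are simultaneously active.
No point has more.

3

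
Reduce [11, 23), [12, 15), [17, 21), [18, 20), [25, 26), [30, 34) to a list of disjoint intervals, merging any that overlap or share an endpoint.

[12, 15) overlaps/touches [11, 23) → extend to [11, 23).
[17, 21) overlaps/touches [11, 23) → extend to [11, 23).
[18, 20) overlaps/touches [11, 23) → extend to [11, 23).
[25, 26) is disjoint → start new block.
[30, 34) is disjoint → start new block.

[11, 23) ∪ [25, 26) ∪ [30, 34)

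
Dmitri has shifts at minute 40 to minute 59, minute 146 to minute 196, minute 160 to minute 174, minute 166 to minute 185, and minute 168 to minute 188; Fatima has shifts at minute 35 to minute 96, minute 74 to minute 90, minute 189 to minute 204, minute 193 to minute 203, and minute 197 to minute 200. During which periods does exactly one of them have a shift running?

First set merges to minute 40 to minute 59, minute 146 to minute 196.
Second set merges to minute 35 to minute 96, minute 189 to minute 204.
A \ B = minute 146 to minute 189.
B \ A = minute 35 to minute 40, minute 59 to minute 96, minute 196 to minute 204.
Union of the two gives the symmetric difference.

minute 35 to minute 40, minute 59 to minute 96, minute 146 to minute 189, minute 196 to minute 204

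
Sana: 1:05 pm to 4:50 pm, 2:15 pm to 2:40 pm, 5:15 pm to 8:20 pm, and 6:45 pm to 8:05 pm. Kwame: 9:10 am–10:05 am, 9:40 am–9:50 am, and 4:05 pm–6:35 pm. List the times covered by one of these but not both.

9:10 am–10:05 am, 1:05 pm–4:05 pm, 4:50 pm–5:15 pm, 6:35 pm–8:20 pm

A, merged: 1:05 pm–4:50 pm, 5:15 pm–8:20 pm.
B, merged: 9:10 am–10:05 am, 4:05 pm–6:35 pm.
Only in the first: 1:05 pm–4:05 pm, 6:35 pm–8:20 pm.
Only in the second: 9:10 am–10:05 am, 4:50 pm–5:15 pm.
Together these are the periods covered by exactly one.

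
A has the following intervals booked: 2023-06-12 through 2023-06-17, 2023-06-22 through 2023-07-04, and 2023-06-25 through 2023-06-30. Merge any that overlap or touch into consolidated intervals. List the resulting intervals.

2023-06-22 through 2023-07-04 is disjoint → start new block.
2023-06-25 through 2023-06-30 overlaps/touches 2023-06-22 through 2023-07-04 → extend to 2023-06-22 through 2023-07-04.

2023-06-12 through 2023-06-17, 2023-06-22 through 2023-07-04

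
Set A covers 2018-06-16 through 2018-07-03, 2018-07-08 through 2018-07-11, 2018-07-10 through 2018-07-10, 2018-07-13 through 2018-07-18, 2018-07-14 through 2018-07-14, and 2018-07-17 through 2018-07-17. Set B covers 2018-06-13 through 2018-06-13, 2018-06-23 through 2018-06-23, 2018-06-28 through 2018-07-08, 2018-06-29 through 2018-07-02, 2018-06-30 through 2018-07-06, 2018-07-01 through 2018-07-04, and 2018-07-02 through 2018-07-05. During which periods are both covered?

A, merged: 2018-06-16 through 2018-07-03, 2018-07-08 through 2018-07-11, 2018-07-13 through 2018-07-18.
B, merged: 2018-06-13 through 2018-06-13, 2018-06-23 through 2018-06-23, 2018-06-28 through 2018-07-08.
2018-06-16 through 2018-07-03 meets the second set on 2018-06-23 through 2018-06-23, 2018-06-28 through 2018-07-03.
2018-07-08 through 2018-07-11 meets the second set on 2018-07-08 through 2018-07-08.
2018-07-13 through 2018-07-18: no overlap with the second set.

2018-06-23 through 2018-06-23, 2018-06-28 through 2018-07-03, 2018-07-08 through 2018-07-08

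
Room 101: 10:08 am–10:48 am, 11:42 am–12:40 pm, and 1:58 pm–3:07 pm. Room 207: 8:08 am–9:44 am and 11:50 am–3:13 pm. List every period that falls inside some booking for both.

10:08 am–10:48 am: no overlap with the second set.
11:42 am–12:40 pm meets the second set on 11:50 am–12:40 pm.
1:58 pm–3:07 pm meets the second set on 1:58 pm–3:07 pm.

11:50 am–12:40 pm, 1:58 pm–3:07 pm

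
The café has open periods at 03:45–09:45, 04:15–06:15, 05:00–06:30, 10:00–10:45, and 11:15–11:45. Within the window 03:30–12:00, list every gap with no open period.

After merging, the occupied span is 03:45–09:45, 10:00–10:45, 11:15–11:45.
Uncovered inside 03:30–12:00: 03:30–03:45, 09:45–10:00, 10:45–11:15, 11:45–12:00.

03:30–03:45, 09:45–10:00, 10:45–11:15, 11:45–12:00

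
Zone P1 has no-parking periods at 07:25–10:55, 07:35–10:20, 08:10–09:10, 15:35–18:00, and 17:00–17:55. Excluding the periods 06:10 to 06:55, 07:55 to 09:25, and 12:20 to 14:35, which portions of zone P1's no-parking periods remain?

A, merged: 07:25-10:55, 15:35-18:00.
07:25-10:55 \ B = 07:25-07:55, 09:25-10:55.
15:35-18:00: nothing removed.

07:25-07:55, 09:25-10:55, 15:35-18:00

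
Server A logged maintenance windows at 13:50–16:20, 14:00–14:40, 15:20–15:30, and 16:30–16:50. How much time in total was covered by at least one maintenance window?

Merged: 13:50–16:20, 16:30–16:50.
Lengths: 2 h 30 min + 20 min = 2 h 50 min.

2 h 50 min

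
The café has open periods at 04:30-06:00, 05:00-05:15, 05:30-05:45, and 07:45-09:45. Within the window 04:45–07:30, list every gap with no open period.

06:00–07:30

The merged coverage is 04:30–06:00, 07:45–09:45.
Gaps within 04:45–07:30: 06:00–07:30.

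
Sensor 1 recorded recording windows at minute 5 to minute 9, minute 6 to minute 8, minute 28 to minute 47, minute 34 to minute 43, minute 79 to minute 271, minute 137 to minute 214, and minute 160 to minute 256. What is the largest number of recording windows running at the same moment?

3

Sweep endpoints in order; track running count of active intervals.
Peak of 3 reached at minute 160.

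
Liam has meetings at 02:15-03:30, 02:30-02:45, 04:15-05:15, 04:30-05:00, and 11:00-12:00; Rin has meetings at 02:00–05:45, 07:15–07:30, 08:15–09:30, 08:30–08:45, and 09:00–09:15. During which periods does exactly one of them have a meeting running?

Merge the first list: 02:15–03:30, 04:15–05:15, 11:00–12:00.
Merge the second list: 02:00–05:45, 07:15–07:30, 08:15–09:30.
Only in the first: 11:00–12:00.
Only in the second: 02:00–02:15, 03:30–04:15, 05:15–05:45, 07:15–07:30, 08:15–09:30.
Together these are the periods covered by exactly one.

02:00–02:15, 03:30–04:15, 05:15–05:45, 07:15–07:30, 08:15–09:30, 11:00–12:00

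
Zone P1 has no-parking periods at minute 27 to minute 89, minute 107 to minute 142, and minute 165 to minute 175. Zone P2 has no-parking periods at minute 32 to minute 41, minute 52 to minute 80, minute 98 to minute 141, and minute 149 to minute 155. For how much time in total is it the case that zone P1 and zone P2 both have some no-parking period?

A ∩ B = minute 32 to minute 41, minute 52 to minute 80, minute 107 to minute 141.
Total: 9 minutes + 28 minutes + 34 minutes = 71 minutes.

71 minutes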